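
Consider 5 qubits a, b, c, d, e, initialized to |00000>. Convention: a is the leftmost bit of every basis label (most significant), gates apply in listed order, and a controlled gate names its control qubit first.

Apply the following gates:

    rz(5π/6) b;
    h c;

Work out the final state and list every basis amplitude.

The final amplitudes are -sqrt(2)*exp(7*I*pi/12)/2 on |00000>, -sqrt(2)*exp(7*I*pi/12)/2 on |00100>, and 0 on every other basis state.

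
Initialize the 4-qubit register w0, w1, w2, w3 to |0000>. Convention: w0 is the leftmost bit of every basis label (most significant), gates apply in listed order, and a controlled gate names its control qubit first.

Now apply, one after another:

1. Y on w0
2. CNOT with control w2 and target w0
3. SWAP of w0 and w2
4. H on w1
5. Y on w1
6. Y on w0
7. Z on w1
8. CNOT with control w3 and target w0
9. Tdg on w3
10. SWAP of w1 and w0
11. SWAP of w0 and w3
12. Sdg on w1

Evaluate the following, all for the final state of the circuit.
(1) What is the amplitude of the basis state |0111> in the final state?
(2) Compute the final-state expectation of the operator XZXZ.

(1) The amplitude on |0111> is sqrt(2)/2.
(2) In the final state, XZXZ has expectation 0.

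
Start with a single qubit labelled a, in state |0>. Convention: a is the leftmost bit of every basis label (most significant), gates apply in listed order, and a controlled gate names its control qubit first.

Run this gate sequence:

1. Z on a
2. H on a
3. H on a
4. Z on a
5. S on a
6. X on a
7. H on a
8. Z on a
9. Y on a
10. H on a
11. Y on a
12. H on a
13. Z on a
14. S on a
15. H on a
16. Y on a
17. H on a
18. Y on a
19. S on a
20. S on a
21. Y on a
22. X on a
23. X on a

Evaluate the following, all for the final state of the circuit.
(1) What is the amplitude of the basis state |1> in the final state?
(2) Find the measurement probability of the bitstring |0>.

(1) The final state's coefficient on |1> equals sqrt(2)*I/2.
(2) Outcome |0> occurs with probability 1/2.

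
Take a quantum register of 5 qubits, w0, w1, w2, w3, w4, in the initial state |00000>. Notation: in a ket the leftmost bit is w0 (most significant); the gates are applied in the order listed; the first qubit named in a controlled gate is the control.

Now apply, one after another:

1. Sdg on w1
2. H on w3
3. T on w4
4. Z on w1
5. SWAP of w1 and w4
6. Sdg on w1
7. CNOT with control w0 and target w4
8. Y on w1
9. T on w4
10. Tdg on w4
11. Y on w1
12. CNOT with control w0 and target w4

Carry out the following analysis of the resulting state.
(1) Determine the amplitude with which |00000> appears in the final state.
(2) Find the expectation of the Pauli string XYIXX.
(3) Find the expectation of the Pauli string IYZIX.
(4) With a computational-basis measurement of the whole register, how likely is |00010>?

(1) The amplitude on |00000> is sqrt(2)/2. Key observation: gates 7-12 undo each other exactly, leaving only the rest of the circuit to track.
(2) In the final state, XYIXX has expectation 0.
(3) The observable IYZIX averages to 0.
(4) A full measurement returns |00010> with probability 1/2.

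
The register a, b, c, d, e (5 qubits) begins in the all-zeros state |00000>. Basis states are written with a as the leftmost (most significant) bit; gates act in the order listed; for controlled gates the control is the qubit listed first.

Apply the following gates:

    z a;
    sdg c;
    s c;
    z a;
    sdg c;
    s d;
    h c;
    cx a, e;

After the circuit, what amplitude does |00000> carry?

The final state's coefficient on |00000> equals sqrt(2)/2. Key observation: the block from step 1 through step 4 cancels to the identity and can be dropped.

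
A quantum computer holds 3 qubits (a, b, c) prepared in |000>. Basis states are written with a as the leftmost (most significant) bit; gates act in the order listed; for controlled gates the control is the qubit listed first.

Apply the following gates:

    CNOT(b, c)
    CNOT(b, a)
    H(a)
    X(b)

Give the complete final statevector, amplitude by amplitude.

The final amplitudes are sqrt(2)/2 on |010>, sqrt(2)/2 on |110>, and 0 on every other basis state.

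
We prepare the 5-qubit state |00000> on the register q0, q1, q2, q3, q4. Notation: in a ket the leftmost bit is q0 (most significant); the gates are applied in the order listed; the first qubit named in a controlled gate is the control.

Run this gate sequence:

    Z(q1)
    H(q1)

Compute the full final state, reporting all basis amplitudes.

After the circuit, the state carries amplitude sqrt(2)/2 on |00000>, sqrt(2)/2 on |01000>, and 0 on every other basis state.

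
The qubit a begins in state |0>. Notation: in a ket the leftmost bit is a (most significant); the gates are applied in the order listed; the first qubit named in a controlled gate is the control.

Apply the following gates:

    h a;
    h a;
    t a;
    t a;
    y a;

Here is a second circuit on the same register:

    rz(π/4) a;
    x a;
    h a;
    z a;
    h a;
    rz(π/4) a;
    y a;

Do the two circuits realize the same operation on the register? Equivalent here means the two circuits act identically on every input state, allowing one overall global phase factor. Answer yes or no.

Yes: on every input state the two circuits agree up to one overall phase factor.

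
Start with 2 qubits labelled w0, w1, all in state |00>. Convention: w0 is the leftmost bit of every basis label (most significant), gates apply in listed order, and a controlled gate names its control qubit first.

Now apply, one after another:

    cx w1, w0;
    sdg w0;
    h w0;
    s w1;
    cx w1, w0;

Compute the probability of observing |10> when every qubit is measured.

Outcome |10> occurs with probability 1/2.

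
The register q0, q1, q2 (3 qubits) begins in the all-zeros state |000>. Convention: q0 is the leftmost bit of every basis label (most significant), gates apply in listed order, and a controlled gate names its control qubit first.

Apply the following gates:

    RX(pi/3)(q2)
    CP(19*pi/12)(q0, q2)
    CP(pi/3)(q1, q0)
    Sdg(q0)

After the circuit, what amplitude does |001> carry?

The final state's coefficient on |001> equals -I/2.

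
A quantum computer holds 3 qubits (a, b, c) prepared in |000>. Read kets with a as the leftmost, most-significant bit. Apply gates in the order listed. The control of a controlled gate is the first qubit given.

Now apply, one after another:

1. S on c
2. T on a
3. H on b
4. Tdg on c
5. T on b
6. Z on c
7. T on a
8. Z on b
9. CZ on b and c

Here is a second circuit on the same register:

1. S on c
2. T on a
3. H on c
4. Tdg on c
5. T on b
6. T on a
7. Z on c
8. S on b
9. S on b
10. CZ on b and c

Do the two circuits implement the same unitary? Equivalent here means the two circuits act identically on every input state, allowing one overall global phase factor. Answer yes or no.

No: there is an input state on which the two circuits produce genuinely different outputs (not merely differing by a phase).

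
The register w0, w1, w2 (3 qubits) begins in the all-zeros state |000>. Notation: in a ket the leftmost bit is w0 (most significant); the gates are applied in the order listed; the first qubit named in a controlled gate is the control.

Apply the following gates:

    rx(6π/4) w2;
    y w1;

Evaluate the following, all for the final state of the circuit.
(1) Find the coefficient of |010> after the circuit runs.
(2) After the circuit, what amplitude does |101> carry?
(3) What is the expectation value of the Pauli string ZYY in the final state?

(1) The final state's coefficient on |010> equals -sqrt(2)*I/2.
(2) The amplitude on |101> is 0.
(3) In the final state, ZYY has expectation 0.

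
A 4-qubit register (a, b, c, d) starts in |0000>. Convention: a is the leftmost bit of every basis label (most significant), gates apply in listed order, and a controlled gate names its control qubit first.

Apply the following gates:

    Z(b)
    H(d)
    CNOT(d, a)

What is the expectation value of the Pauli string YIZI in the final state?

The observable YIZI averages to 0.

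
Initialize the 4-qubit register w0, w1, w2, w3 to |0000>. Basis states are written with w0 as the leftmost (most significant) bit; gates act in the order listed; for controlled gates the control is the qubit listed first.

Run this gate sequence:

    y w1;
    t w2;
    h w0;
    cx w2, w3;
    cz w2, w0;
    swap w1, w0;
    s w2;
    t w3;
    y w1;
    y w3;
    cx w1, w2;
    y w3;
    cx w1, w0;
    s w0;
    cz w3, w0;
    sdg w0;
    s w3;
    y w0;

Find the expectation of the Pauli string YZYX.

In the final state, YZYX has expectation 0.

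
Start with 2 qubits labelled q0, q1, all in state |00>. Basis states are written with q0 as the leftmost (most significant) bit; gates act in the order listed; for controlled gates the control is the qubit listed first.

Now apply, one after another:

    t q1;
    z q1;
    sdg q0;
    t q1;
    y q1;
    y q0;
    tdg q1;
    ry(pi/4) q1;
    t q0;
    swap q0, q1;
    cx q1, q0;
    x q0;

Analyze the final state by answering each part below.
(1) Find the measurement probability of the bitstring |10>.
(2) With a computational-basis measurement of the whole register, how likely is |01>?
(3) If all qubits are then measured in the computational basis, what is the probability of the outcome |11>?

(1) A full measurement returns |10> with probability 0.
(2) Outcome |01> occurs with probability 1/2 - sqrt(2)/4.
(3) The probability of measuring |11> is sqrt(2)/4 + 1/2.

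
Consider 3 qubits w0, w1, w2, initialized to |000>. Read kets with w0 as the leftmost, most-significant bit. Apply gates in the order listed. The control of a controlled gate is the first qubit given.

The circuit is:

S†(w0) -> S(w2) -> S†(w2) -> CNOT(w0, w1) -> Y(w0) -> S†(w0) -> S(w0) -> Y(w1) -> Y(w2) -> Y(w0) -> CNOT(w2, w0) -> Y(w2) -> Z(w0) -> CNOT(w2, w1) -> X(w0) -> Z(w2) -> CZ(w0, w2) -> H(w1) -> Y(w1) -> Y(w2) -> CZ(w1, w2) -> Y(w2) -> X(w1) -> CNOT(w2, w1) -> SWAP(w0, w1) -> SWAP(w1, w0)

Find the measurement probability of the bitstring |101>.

Outcome |101> occurs with probability 0.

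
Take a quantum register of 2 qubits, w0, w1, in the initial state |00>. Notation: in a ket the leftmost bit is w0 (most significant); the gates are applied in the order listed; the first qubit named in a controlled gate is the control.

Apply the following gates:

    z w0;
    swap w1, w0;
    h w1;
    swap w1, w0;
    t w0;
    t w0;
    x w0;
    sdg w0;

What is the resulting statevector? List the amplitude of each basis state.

The final amplitudes are sqrt(2)*I/2 on |00>, 0 on |01>, -sqrt(2)*I/2 on |10>, 0 on |11>.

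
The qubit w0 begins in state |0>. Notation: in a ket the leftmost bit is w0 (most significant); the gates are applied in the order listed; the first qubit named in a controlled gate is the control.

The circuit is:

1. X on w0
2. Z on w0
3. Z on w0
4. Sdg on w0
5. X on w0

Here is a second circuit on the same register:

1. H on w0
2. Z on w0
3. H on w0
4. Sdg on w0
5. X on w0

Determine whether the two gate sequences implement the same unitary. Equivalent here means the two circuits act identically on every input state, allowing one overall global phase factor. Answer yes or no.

Yes, they are equivalent — the unitaries differ by at most a global phase.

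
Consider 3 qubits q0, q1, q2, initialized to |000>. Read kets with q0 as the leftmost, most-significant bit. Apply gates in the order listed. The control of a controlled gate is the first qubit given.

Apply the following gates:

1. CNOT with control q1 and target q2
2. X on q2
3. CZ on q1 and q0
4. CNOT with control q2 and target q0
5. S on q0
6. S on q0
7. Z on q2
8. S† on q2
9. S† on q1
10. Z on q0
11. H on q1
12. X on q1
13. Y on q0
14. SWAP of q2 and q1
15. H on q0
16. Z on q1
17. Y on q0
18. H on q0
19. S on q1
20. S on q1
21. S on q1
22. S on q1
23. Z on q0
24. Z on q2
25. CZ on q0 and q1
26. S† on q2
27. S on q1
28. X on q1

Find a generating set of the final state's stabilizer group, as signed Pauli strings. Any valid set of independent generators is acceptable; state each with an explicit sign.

One valid set of independent stabilizer generators is +IIY, -ZII, +IZI (any independent generating set of the same group is equally correct). Key observation: gates 19-22 undo each other exactly, leaving only the rest of the circuit to track.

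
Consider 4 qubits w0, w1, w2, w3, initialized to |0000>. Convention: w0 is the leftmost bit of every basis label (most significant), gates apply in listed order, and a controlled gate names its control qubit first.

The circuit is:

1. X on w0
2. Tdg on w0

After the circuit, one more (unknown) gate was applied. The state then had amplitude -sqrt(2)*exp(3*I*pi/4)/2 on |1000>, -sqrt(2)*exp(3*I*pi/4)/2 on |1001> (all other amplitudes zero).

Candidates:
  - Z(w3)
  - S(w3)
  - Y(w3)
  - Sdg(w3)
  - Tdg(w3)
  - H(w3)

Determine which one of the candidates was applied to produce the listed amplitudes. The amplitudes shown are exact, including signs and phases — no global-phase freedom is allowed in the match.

The unique candidate consistent with the amplitudes is H(w3).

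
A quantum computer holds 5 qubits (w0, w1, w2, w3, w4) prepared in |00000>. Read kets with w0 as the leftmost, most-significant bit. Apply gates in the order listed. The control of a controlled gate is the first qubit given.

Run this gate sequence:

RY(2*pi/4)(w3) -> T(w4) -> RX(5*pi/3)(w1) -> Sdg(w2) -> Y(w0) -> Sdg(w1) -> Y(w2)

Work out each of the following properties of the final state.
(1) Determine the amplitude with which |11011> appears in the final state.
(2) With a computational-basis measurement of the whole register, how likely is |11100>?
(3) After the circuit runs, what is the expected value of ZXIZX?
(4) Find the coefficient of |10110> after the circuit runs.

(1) |11011> carries amplitude 0 in the final state.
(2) A full measurement returns |11100> with probability 1/8.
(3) In the final state, ZXIZX has expectation 0.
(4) The amplitude on |10110> is sqrt(6)/4.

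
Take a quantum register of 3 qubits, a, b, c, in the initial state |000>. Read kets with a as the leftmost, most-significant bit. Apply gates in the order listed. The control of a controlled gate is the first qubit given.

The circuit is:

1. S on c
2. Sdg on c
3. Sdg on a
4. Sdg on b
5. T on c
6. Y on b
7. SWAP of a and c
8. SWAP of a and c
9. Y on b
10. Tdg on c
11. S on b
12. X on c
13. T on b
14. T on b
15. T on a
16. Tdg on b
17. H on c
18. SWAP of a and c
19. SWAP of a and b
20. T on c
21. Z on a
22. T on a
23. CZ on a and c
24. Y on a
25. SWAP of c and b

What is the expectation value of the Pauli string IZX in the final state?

The expectation value of IZX is -1.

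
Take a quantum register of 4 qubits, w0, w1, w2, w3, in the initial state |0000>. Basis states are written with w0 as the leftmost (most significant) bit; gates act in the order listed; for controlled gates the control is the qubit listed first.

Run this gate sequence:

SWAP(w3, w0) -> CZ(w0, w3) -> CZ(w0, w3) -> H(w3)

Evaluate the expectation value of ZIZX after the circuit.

The expectation value of ZIZX is 1. Key observation: steps 2-3 multiply out to the identity, so the circuit reduces to the remaining gates.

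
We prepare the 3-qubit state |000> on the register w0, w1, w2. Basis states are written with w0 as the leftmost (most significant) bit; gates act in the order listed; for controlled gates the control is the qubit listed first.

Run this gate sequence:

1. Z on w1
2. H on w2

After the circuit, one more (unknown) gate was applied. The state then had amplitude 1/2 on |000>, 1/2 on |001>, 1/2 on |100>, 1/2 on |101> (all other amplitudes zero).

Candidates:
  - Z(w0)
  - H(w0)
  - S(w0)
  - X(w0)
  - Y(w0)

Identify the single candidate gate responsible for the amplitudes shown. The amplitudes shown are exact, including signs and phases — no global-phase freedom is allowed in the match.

The applied gate was H(w0).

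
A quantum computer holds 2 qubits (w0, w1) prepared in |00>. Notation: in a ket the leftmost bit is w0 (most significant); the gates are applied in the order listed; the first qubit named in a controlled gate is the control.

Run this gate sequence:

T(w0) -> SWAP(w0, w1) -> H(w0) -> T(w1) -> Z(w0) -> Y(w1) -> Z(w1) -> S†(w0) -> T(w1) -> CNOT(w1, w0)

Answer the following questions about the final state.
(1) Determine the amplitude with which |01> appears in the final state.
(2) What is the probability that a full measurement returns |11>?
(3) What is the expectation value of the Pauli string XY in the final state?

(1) The amplitude on |01> is sqrt(2)*exp(I*pi/4)/2.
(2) Outcome |11> occurs with probability 1/2.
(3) In the final state, XY has expectation 0.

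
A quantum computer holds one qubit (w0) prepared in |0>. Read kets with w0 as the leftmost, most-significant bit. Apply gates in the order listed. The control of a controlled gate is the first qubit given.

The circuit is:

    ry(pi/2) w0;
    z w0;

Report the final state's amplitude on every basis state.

After the circuit, the state carries amplitude sqrt(2)/2 on |0>, -sqrt(2)/2 on |1>.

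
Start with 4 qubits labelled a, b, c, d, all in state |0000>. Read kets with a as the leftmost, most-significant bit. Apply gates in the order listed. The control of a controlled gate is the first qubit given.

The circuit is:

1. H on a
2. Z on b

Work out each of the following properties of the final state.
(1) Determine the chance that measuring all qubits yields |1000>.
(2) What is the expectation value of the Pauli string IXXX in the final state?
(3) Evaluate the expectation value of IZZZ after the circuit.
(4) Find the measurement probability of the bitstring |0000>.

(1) A full measurement returns |1000> with probability 1/2.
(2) In the final state, IXXX has expectation 0.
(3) The observable IZZZ averages to 1.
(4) The probability of measuring |0000> is 1/2.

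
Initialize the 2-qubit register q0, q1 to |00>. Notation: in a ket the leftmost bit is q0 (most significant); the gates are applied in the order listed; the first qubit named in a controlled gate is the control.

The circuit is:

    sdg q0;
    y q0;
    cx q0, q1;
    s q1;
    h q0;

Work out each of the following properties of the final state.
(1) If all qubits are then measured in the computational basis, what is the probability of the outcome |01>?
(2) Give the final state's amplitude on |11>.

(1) A full measurement returns |01> with probability 1/2.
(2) |11> carries amplitude sqrt(2)/2 in the final state.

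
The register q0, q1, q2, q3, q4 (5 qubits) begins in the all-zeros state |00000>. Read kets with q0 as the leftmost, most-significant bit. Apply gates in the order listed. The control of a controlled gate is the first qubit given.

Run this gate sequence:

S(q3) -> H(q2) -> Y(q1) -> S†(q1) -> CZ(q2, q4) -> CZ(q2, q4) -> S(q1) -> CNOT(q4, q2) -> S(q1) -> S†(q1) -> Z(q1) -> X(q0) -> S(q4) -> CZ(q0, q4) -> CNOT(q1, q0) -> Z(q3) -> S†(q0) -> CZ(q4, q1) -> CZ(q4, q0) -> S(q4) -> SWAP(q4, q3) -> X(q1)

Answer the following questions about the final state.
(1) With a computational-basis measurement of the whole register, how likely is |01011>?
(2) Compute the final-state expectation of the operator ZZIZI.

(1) The probability of measuring |01011> is 0. Key observation: gates 4-7 undo each other exactly, leaving only the rest of the circuit to track.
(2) The observable ZZIZI averages to 1.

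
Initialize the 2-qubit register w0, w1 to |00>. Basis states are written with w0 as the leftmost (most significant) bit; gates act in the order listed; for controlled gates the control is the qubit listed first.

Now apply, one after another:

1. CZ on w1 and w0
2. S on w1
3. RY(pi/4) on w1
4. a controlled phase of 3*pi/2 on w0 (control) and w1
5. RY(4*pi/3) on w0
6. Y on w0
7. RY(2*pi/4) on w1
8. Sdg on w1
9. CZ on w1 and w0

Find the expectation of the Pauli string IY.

In the final state, IY has expectation -sqrt(2)/4.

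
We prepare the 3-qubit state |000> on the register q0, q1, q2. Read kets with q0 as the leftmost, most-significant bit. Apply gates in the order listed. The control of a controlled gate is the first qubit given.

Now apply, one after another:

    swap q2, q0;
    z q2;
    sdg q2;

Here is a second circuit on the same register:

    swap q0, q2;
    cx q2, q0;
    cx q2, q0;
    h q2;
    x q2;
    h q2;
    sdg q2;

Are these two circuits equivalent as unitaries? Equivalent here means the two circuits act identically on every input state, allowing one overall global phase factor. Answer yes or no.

Yes: on every input state the two circuits agree up to one overall phase factor.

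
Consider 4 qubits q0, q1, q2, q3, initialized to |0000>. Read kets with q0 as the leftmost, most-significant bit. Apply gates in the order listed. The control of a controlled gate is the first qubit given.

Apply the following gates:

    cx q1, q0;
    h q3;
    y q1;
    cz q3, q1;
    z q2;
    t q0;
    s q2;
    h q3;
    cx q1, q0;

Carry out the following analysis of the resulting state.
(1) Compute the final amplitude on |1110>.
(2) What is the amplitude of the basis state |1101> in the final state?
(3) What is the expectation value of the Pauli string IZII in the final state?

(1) |1110> carries amplitude 0 in the final state.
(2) |1101> carries amplitude I in the final state.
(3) The expectation value of IZII is -1.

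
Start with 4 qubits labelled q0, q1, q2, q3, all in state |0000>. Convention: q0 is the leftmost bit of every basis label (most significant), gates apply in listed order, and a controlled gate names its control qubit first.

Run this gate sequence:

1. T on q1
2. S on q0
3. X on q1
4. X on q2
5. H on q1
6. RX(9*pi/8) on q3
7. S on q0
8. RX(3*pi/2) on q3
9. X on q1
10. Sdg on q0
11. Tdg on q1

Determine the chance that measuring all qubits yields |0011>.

Outcome |0011> occurs with probability sqrt(2 - sqrt(2))/8 + 1/4.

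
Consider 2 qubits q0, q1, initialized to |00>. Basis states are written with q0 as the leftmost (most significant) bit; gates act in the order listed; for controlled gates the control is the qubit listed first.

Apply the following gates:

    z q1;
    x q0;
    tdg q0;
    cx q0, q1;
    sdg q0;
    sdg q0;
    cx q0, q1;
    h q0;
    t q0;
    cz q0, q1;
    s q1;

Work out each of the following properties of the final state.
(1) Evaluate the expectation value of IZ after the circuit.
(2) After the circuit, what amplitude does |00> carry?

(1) The expectation value of IZ is 1.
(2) |00> carries amplitude sqrt(2)*exp(3*I*pi/4)/2 in the final state.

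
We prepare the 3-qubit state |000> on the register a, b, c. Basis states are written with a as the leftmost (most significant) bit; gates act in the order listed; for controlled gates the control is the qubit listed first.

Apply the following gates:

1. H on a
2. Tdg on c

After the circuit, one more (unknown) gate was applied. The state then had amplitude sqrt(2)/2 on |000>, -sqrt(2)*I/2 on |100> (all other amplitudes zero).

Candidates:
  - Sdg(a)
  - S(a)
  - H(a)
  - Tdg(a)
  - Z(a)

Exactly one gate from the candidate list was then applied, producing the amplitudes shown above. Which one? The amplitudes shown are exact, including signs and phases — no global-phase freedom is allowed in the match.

It was Sdg(a) that produced the state shown.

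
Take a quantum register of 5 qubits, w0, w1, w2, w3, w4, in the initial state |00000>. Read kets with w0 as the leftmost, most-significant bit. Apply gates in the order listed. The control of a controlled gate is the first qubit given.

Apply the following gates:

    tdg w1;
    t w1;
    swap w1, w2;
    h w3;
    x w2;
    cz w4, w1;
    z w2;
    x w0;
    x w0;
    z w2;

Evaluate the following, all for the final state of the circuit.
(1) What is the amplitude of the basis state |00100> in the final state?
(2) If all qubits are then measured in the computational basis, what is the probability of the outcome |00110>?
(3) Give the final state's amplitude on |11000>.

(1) The final state's coefficient on |00100> equals sqrt(2)/2.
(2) A full measurement returns |00110> with probability 1/2.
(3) The final state's coefficient on |11000> equals 0.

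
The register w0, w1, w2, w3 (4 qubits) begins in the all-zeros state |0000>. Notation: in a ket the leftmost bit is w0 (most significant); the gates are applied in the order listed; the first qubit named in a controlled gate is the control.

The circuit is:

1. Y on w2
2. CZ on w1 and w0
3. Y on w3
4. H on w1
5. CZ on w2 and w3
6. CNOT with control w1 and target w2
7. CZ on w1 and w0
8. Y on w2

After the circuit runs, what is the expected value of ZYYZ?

The expectation value of ZYYZ is -1.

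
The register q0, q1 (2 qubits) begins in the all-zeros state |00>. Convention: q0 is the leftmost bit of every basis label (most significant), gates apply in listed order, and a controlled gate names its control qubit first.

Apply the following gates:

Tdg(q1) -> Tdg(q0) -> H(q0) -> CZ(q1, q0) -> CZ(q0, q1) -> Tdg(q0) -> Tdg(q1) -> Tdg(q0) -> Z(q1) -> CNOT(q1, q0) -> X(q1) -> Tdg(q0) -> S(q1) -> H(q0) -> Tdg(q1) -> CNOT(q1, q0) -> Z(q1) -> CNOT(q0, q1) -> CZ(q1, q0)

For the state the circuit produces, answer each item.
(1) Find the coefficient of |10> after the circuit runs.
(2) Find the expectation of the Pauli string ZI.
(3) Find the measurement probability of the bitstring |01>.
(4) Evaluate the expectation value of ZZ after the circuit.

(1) |10> carries amplitude -exp(I*pi/4)/2 + I/2 in the final state.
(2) The expectation value of ZI is sqrt(2)/2.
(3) A full measurement returns |01> with probability sqrt(2)/4 + 1/2.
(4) In the final state, ZZ has expectation -1.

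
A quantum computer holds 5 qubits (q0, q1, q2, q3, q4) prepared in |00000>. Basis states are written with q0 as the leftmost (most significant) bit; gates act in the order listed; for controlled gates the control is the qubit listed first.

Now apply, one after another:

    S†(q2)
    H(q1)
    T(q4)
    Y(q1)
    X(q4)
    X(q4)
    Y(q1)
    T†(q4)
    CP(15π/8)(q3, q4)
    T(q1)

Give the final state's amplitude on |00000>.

The amplitude on |00000> is sqrt(2)/2. Key observation: the block from step 3 through step 8 cancels to the identity and can be dropped.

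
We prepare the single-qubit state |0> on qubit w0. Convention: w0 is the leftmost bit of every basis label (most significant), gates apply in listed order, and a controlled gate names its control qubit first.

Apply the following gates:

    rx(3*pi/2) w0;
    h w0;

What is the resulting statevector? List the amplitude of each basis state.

After the circuit, the state carries amplitude -1/2 - I/2 on |0>, -1/2 + I/2 on |1>.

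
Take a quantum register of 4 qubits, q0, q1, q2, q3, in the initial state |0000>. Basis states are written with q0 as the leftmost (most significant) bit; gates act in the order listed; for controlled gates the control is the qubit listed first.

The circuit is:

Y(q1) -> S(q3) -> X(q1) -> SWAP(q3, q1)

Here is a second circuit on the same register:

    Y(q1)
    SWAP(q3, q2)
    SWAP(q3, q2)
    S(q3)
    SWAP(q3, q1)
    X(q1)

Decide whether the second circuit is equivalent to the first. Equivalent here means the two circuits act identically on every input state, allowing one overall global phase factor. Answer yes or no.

No: there is an input state on which the two circuits produce genuinely different outputs (not merely differing by a phase).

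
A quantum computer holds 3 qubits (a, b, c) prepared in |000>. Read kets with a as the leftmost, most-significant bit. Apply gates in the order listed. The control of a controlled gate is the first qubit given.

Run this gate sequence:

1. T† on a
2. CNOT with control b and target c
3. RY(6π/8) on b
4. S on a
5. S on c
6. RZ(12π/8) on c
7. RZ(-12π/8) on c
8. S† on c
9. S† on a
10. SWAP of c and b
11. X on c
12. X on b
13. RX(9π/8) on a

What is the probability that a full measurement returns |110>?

Outcome |110> occurs with probability (sqrt(2) + 2)*(sqrt(sqrt(2) + 2) + 2)/16. Key observation: steps 4-9 multiply out to the identity, so the circuit reduces to the remaining gates.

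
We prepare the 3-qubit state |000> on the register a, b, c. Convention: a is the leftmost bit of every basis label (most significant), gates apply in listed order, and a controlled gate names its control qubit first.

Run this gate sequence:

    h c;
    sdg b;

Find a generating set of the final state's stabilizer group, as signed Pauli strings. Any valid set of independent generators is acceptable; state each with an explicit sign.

The stabilizer group can be generated by +IIX, +ZII, +IZI, among other valid generating sets.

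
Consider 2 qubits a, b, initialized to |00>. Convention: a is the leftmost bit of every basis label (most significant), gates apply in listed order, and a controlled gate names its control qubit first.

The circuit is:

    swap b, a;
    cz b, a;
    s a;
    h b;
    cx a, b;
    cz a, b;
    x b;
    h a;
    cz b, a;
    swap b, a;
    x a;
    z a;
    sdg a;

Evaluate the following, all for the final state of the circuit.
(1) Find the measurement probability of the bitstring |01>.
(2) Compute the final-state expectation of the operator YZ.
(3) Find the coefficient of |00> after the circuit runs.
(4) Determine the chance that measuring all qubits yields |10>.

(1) The probability of measuring |01> is 1/4.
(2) The expectation value of YZ is 1.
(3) The final state's coefficient on |00> equals 1/2.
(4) A full measurement returns |10> with probability 1/4.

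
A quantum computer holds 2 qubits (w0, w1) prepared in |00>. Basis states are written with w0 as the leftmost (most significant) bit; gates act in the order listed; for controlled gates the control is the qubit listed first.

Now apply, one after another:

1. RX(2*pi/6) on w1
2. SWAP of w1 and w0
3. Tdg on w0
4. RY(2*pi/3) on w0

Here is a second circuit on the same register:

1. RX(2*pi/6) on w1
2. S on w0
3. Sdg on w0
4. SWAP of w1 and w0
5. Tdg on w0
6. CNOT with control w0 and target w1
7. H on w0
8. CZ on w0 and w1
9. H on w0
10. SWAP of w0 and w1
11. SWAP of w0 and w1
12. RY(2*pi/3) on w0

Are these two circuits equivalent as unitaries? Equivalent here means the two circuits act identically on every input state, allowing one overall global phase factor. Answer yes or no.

No — the two circuits implement different unitaries, even allowing a global phase.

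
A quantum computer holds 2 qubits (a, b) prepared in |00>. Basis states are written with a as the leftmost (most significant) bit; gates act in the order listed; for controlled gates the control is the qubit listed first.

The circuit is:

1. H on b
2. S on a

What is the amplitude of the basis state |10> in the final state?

The amplitude on |10> is 0.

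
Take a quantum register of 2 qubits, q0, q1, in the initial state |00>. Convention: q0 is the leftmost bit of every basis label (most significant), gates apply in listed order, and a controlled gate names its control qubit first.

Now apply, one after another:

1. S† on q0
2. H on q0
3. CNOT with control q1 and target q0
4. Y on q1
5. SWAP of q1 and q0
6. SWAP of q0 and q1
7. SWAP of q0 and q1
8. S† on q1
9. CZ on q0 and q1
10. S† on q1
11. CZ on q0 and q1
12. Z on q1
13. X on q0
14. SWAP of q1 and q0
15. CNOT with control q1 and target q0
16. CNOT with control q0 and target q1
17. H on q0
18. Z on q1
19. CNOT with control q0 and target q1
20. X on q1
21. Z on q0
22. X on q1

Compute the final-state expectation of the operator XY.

In the final state, XY has expectation 0.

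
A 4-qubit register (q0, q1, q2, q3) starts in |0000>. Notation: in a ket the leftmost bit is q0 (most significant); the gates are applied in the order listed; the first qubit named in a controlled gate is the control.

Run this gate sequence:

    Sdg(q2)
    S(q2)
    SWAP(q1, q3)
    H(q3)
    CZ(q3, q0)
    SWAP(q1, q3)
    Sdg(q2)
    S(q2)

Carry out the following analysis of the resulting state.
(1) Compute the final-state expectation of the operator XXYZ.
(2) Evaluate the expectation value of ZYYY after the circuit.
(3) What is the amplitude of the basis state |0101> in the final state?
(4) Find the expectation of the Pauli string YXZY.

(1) The expectation value of XXYZ is 0.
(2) The expectation value of ZYYY is 0.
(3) |0101> carries amplitude 0 in the final state.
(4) The expectation value of YXZY is 0.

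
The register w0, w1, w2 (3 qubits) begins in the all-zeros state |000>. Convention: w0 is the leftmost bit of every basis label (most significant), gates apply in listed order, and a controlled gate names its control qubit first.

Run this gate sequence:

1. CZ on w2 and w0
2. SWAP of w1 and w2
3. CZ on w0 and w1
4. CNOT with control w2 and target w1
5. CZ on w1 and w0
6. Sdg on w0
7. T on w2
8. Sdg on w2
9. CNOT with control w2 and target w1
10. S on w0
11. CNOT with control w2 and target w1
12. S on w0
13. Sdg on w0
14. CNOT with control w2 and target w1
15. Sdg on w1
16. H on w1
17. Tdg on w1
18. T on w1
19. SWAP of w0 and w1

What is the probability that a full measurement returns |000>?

A full measurement returns |000> with probability 1/2.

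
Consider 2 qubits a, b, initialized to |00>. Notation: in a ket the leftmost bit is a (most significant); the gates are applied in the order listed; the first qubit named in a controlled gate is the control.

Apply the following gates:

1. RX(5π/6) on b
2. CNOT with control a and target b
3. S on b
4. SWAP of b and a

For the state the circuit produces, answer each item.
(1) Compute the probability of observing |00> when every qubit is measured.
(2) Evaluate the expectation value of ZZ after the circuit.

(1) Outcome |00> occurs with probability 1/2 - sqrt(3)/4.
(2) The observable ZZ averages to -sqrt(3)/2.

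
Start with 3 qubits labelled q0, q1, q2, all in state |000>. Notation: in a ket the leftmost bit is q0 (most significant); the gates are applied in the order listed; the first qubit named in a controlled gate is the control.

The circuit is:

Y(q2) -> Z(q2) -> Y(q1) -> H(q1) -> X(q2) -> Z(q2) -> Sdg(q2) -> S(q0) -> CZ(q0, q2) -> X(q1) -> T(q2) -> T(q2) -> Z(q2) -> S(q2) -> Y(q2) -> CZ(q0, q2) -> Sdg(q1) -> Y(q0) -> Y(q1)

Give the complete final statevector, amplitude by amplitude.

The resulting statevector has amplitude sqrt(2)/2 on |101>, sqrt(2)*I/2 on |111>, and 0 on every other basis state.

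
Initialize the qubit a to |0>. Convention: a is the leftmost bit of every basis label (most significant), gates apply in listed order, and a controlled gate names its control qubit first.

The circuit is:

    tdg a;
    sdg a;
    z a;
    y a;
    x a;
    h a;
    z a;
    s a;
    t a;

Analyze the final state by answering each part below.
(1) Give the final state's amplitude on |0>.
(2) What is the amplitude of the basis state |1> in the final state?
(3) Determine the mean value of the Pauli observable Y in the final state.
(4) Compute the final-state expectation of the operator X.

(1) The final state's coefficient on |0> equals sqrt(2)*I/2.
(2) The amplitude on |1> is sqrt(2)*exp(I*pi/4)/2.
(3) The observable Y averages to -sqrt(2)/2.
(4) The observable X averages to sqrt(2)/2.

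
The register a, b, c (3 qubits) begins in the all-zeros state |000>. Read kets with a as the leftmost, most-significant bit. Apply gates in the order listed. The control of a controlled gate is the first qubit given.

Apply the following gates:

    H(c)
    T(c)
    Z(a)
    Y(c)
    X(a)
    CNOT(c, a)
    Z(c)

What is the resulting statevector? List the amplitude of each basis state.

The final amplitudes are -sqrt(2)*I/2 on |001>, -sqrt(2)*exp(3*I*pi/4)/2 on |100>, and 0 on every other basis state.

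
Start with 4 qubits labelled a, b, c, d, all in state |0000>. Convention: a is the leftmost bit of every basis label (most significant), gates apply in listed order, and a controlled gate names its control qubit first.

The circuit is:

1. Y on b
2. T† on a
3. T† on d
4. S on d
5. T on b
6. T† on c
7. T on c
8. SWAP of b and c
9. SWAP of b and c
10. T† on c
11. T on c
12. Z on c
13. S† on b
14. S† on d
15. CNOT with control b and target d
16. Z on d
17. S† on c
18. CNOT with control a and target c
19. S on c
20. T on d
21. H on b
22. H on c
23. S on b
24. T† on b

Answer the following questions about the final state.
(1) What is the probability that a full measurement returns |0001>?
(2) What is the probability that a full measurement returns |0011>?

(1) A full measurement returns |0001> with probability 1/4. Key observation: steps 6-11 multiply out to the identity, so the circuit reduces to the remaining gates.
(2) Outcome |0011> occurs with probability 1/4.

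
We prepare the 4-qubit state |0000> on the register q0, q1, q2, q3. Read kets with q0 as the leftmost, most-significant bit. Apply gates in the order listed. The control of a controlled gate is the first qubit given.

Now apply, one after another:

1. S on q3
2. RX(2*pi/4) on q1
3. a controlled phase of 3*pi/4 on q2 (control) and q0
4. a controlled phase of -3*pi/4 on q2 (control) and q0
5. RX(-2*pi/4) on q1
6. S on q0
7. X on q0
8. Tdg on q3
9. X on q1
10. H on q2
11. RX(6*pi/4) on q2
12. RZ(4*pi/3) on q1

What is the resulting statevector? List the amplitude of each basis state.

The resulting statevector has amplitude -exp(2*I*pi/3)/2 + exp(I*pi/6)/2 on |1100>, -exp(2*I*pi/3)/2 + exp(I*pi/6)/2 on |1110>, and 0 on every other basis state. Key observation: steps 2-5 multiply out to the identity, so the circuit reduces to the remaining gates.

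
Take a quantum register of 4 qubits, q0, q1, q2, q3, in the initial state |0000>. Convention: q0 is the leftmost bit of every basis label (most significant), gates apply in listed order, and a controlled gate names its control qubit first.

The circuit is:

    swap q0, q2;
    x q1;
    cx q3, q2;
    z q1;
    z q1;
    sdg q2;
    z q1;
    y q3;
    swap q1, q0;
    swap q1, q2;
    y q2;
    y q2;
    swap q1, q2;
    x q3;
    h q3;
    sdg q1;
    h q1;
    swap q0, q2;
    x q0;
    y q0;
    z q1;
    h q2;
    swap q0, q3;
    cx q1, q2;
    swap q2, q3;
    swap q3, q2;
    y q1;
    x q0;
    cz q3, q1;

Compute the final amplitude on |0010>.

The amplitude on |0010> is -sqrt(2)*I/4. Key observation: gates 10-13 undo each other exactly, leaving only the rest of the circuit to track.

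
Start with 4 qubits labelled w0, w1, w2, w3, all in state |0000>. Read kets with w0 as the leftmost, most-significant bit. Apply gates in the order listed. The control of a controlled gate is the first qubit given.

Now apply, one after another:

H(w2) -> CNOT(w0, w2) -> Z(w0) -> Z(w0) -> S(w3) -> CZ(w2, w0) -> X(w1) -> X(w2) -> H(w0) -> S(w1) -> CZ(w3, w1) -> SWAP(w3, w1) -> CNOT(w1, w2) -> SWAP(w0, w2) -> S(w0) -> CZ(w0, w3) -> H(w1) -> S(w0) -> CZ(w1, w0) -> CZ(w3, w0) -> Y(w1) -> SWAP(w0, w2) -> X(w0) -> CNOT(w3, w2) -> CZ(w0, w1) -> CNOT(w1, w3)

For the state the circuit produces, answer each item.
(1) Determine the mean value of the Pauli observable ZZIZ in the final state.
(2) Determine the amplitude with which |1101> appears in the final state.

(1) The expectation value of ZZIZ is 0.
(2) |1101> carries amplitude 0 in the final state.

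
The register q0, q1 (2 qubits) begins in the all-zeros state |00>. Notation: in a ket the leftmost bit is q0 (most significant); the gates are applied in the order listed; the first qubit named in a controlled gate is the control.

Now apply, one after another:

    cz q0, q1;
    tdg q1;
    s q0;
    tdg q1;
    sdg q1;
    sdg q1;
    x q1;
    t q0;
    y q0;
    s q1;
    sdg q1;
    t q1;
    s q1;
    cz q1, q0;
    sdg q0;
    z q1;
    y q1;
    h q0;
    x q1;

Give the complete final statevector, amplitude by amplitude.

The resulting statevector has amplitude 0 on |00>, sqrt(2)*exp(I*pi/4)/2 on |01>, 0 on |10>, -sqrt(2)*exp(I*pi/4)/2 on |11>.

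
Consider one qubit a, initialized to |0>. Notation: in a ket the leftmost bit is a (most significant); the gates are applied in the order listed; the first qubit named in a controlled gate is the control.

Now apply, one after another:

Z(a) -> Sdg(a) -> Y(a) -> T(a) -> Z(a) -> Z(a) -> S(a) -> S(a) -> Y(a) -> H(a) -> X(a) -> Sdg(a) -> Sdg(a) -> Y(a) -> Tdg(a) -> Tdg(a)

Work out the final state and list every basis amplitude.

The resulting statevector has amplitude -sqrt(2)*exp(3*I*pi/4)/2 on |0>, -sqrt(2)*exp(I*pi/4)/2 on |1>.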